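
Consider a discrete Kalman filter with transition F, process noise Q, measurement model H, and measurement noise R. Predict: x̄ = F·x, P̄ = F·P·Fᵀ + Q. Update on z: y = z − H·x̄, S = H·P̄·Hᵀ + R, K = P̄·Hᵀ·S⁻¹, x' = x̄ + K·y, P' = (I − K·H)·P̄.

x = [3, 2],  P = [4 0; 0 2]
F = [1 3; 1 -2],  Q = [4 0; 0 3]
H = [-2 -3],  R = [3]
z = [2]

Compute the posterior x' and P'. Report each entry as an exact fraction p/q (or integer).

x̄ = F·x = [9, -1]
P̄ = F·P·Fᵀ + Q = [26 -8; -8 15]
y = z − H·x̄ = [17]
S = H·P̄·Hᵀ + R = [146]
K = P̄·Hᵀ·S⁻¹ = [-14/73; -29/146]
x' = x̄ + K·y = [419/73, -639/146]
P' = (I − K·H)·P̄ = [1506/73 -990/73; -990/73 1349/146]

x' = [419/73, -639/146]
P' = [1506/73 -990/73; -990/73 1349/146]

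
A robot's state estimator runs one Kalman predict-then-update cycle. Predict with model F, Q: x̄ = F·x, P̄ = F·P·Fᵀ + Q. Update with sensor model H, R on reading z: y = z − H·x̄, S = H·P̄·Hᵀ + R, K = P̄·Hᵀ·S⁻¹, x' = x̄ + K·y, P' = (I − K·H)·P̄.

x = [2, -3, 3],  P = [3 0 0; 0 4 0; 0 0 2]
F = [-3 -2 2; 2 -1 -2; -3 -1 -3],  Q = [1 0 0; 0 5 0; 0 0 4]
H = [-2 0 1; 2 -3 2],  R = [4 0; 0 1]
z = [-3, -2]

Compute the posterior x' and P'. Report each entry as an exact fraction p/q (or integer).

x̄ = F·x = [6, 1, -12]
P̄ = F·P·Fᵀ + Q = [52 -18 23; -18 29 -2; 23 -2 53]
y = z − H·x̄ = [21, 13]
S = H·P̄·Hᵀ + R = [173 -250; -250 1106]
K = P̄·Hᵀ·S⁻¹ = [-59/197 23/197; 2927/64419 -13471/128838; 23621/64419 14542/64419]
x' = x̄ + K·y = [242/197, 76649/128838, -87941/64419]
P' = (I − K·H)·P̄ = [773/197 1381/197 1310/197; 1381/197 1826449/128838 914882/64419; 1310/197 914882/64419 951224/64419]

x' = [242/197, 76649/128838, -87941/64419]
P' = [773/197 1381/197 1310/197; 1381/197 1826449/128838 914882/64419; 1310/197 914882/64419 951224/64419]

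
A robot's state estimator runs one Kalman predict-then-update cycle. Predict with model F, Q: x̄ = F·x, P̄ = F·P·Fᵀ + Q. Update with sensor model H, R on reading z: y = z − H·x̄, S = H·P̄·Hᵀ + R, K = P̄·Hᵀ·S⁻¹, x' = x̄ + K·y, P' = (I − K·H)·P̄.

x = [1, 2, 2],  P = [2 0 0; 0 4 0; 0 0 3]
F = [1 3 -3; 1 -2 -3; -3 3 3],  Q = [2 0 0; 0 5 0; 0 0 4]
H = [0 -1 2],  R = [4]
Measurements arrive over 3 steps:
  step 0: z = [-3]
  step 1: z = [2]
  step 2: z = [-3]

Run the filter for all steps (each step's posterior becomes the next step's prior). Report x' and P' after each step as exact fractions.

step 0: x̄ = F·x = [1, -9, 9]
step 0: P̄ = F·P·Fᵀ + Q = [67 5 3; 5 50 -57; 3 -57 85]
step 0: y = z − H·x̄ = [-30]
step 0: S = H·P̄·Hᵀ + R = [622]
step 0: K = P̄·Hᵀ·S⁻¹ = [1/622; -82/311; 227/622]
step 0: x' = x̄ + K·y = [296/311, -339/311, -606/311]
step 0: P' = (I − K·H)·P̄ = [41673/622 1637/311 1639/622; 1637/311 2102/311 887/311; 1639/622 887/311 1341/622]
step 1: x̄ = F·x = [1097/311, 2792/311, -3723/311]
step 1: P̄ = F·P·Fᵀ + Q = [35350/311 8318/311 -49614/311; 8318/311 36013/311 -69894/311; -49614/311 -69894/311 185474/311]
step 1: y = z − H·x̄ = [10860/311]
step 1: S = H·P̄·Hᵀ + R = [1058729/311]
step 1: K = P̄·Hᵀ·S⁻¹ = [-107546/1058729; -175801/1058729; 440842/1058729]
step 1: x' = x̄ + K·y = [-20977/1058729, 3365828/1058729, 2719923/1058729]
step 1: P' = (I − K·H)·P̄ = [83150894/1058729 -32476484/1058729 -16453334/1058729; -32476484/1058729 23221916/1058729 11259356/1058729; -16453334/1058729 11259356/1058729 6511362/1058729]
step 2: x̄ = F·x = [1916738/1058729, -14912402/1058729, 18320184/1058729]
step 2: P̄ = F·P·Fᵀ + Q = [54060546/1058729 34887108/1058729 -101638800/1058729; 34887108/1058729 603672673/1058729 -1106005140/1058729; -101638800/1058729 -1106005140/1058729 2103597596/1058729]
step 2: y = z − H·x̄ = [-54728957/1058729]
step 2: S = H·P̄·Hᵀ + R = [13446318533/1058729]
step 2: K = P̄·Hᵀ·S⁻¹ = [-238164708/13446318533; -2815682953/13446318533; 5313200332/13446318533]
step 2: x' = x̄ + K·y = [36654871790/13446318533, -43842679405/13446318533, -41981359588/13446318533]
step 2: P' = (I − K·H)·P̄ = [633016469226/13446318533 -190316069040/13446318533 -95634363936/13446318533; -190316069040/13446318533 178614696500/13446318533 83675982344/13446318533; -95634363936/13446318533 83675982344/13446318533 52464391836/13446318533]

step 0: x' = [296/311, -339/311, -606/311], P' = [41673/622 1637/311 1639/622; 1637/311 2102/311 887/311; 1639/622 887/311 1341/622]
step 1: x' = [-20977/1058729, 3365828/1058729, 2719923/1058729], P' = [83150894/1058729 -32476484/1058729 -16453334/1058729; -32476484/1058729 23221916/1058729 11259356/1058729; -16453334/1058729 11259356/1058729 6511362/1058729]
step 2: x' = [36654871790/13446318533, -43842679405/13446318533, -41981359588/13446318533], P' = [633016469226/13446318533 -190316069040/13446318533 -95634363936/13446318533; -190316069040/13446318533 178614696500/13446318533 83675982344/13446318533; -95634363936/13446318533 83675982344/13446318533 52464391836/13446318533]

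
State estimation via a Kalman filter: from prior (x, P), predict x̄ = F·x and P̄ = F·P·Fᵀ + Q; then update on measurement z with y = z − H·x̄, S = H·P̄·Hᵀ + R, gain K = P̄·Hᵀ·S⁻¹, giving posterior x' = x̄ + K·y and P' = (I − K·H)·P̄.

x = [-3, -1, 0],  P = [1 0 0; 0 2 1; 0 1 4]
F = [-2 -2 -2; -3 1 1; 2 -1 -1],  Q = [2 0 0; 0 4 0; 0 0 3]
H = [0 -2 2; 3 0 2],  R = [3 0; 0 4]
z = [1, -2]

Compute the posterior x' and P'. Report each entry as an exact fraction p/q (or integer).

x̄ = F·x = [8, 8, -5]
P̄ = F·P·Fᵀ + Q = [38 -10 12; -10 21 -14; 12 -14 15]
y = z − H·x̄ = [27, -16]
S = H·P̄·Hᵀ + R = [259 248; 248 550]
K = P̄·Hᵀ·S⁻¹ = [-5012/40473 12415/40473; -12058/40473 1169/40473; 7766/40473 1355/40473]
x' = x̄ + K·y = [-10180/40473, -20486/40473, -14363/40473]
P' = (I − K·H)·P̄ = [45232/40473 -35500/40473 -43018/40473; -35500/40473 73675/40473 55588/40473; -43018/40473 55588/40473 67237/40473]

x' = [-10180/40473, -20486/40473, -14363/40473]
P' = [45232/40473 -35500/40473 -43018/40473; -35500/40473 73675/40473 55588/40473; -43018/40473 55588/40473 67237/40473]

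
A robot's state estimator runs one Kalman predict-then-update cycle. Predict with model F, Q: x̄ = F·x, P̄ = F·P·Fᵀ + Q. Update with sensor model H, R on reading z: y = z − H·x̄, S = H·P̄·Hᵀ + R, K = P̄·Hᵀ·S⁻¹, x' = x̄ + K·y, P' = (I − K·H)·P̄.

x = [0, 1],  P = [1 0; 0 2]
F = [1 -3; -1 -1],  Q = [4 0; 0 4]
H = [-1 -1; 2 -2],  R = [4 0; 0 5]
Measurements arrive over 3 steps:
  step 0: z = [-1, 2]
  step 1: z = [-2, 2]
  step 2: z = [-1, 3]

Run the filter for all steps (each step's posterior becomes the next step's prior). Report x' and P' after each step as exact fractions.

step 0: x' = [530/679, -12/97], P' = [829/679 57/97; 57/97 107/97]
step 1: x' = [380752/267181, 87956/267181], P' = [312208/267181 153948/267181; 153948/267181 298208/267181]
step 2: x' = [23527333/20987495, -10001947/20987495], P' = [122773408/104937475 60534708/104937475; 60534708/104937475 117003008/104937475]

step 0: x̄ = F·x = [-3, -1]
step 0: P̄ = F·P·Fᵀ + Q = [23 5; 5 7]
step 0: y = z − H·x̄ = [-5, 6]
step 0: S = H·P̄·Hᵀ + R = [44 -32; -32 85]
step 0: K = P̄·Hᵀ·S⁻¹ = [-307/679 172/679; -41/97 -20/97]
step 0: x' = x̄ + K·y = [530/679, -12/97]
step 0: P' = (I − K·H)·P̄ = [829/679 57/97; 57/97 107/97]
step 1: x̄ = F·x = [782/679, -446/679]
step 1: P̄ = F·P·Fᵀ + Q = [7892/679 2216/679; 2216/679 5092/679]
step 1: y = z − H·x̄ = [-146/97, -1098/679]
step 1: S = H·P̄·Hᵀ + R = [2876/97 -800/97; -800/97 37603/679]
step 1: K = P̄·Hᵀ·S⁻¹ = [-116539/267181 63304/267181; -113039/267181 -57704/267181]
step 1: x' = x̄ + K·y = [380752/267181, 87956/267181]
step 1: P' = (I − K·H)·P̄ = [312208/267181 153948/267181; 153948/267181 298208/267181]
step 2: x̄ = F·x = [116884/267181, -468708/267181]
step 2: P̄ = F·P·Fᵀ + Q = [3141116/267181 890312/267181; 890312/267181 1987036/267181]
step 2: y = z − H·x̄ = [-619005/267181, -369641/267181]
step 2: S = H·P̄·Hᵀ + R = [7977500/267181 -2308160/267181; -2308160/267181 14726017/267181]
step 2: K = P̄·Hᵀ·S⁻¹ = [-45827029/104937475 4979096/20987495; -44384429/104937475 -4517464/20987495]
step 2: x' = x̄ + K·y = [23527333/20987495, -10001947/20987495]
step 2: P' = (I − K·H)·P̄ = [122773408/104937475 60534708/104937475; 60534708/104937475 117003008/104937475]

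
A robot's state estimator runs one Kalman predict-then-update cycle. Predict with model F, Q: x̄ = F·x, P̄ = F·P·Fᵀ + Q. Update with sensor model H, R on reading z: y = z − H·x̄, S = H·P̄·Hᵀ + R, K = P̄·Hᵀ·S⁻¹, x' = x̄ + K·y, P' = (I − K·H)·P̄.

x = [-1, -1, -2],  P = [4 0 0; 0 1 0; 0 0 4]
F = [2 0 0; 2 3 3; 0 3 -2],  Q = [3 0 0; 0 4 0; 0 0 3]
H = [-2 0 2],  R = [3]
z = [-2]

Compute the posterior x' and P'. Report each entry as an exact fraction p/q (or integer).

x' = [-78/191, -1605/191, -257/191]
P' = [2185/191 700/191 2128/191; 700/191 8571/191 607/191; 2128/191 607/191 2212/191]

x̄ = F·x = [-2, -11, 1]
P̄ = F·P·Fᵀ + Q = [19 16 0; 16 65 -15; 0 -15 28]
y = z − H·x̄ = [-8]
S = H·P̄·Hᵀ + R = [191]
K = P̄·Hᵀ·S⁻¹ = [-38/191; -62/191; 56/191]
x' = x̄ + K·y = [-78/191, -1605/191, -257/191]
P' = (I − K·H)·P̄ = [2185/191 700/191 2128/191; 700/191 8571/191 607/191; 2128/191 607/191 2212/191]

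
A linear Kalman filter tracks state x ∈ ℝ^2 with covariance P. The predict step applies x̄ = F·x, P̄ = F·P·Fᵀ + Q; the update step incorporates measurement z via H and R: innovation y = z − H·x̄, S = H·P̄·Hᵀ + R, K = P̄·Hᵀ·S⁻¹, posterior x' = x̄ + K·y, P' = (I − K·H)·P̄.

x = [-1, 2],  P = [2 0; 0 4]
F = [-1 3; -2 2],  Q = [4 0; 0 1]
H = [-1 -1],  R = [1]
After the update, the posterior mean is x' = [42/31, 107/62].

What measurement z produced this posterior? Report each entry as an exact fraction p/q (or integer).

z = [-3]

x̄ = F·x = [7, 6]
P̄ = F·P·Fᵀ + Q = [42 28; 28 25]
S = H·P̄·Hᵀ + R = [124]
K = P̄·Hᵀ·S⁻¹ = [-35/62; -53/124]
x' − x̄ = [-175/31, -265/62] = K·y
y = (KᵀK)⁻¹·Kᵀ·(x' − x̄) = [10]
z = y + H·x̄ = [10] + [-13] = [-3]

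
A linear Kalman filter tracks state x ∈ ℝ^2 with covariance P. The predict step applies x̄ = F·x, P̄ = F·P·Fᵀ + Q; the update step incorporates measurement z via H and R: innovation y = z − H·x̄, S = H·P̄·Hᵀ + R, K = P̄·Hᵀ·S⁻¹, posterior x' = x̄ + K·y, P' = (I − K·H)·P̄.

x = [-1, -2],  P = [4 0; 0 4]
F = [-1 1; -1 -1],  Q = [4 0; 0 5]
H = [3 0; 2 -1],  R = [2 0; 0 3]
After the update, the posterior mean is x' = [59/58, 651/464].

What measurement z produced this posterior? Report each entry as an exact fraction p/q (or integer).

x̄ = F·x = [-1, 3]
P̄ = F·P·Fᵀ + Q = [12 0; 0 13]
S = H·P̄·Hᵀ + R = [110 72; 72 64]
K = P̄·Hᵀ·S⁻¹ = [9/29 3/116; 117/232 -715/928]
x' − x̄ = [117/58, -741/464] = K·y
y = (KᵀK)⁻¹·Kᵀ·(x' − x̄) = [6, 6]
z = y + H·x̄ = [6, 6] + [-3, -5] = [3, 1]

z = [3, 1]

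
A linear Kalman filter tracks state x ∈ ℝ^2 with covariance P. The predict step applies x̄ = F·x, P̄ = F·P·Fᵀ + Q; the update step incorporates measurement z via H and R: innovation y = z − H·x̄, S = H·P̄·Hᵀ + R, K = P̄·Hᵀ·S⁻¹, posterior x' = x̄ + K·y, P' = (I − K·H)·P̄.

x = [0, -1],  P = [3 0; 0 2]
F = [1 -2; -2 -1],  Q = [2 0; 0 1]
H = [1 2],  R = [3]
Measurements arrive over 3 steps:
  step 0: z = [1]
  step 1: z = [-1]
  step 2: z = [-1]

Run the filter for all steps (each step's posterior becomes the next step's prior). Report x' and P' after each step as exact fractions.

step 0: x̄ = F·x = [2, 1]
step 0: P̄ = F·P·Fᵀ + Q = [13 -2; -2 15]
step 0: y = z − H·x̄ = [-3]
step 0: S = H·P̄·Hᵀ + R = [68]
step 0: K = P̄·Hᵀ·S⁻¹ = [9/68; 7/17]
step 0: x' = x̄ + K·y = [109/68, -4/17]
step 0: P' = (I − K·H)·P̄ = [803/68 -97/17; -97/17 59/17]
step 1: x̄ = F·x = [141/68, -101/34]
step 1: P̄ = F·P·Fᵀ + Q = [3435/68 -1149/34; -1149/34 491/17]
step 1: y = z − H·x̄ = [195/68]
step 1: S = H·P̄·Hᵀ + R = [2303/68]
step 1: K = P̄·Hᵀ·S⁻¹ = [-1161/2303; 1630/2303]
step 1: x' = x̄ + K·y = [1446/2303, -2167/2303]
step 1: P' = (I − K·H)·P̄ = [96513/2303 -49998/2303; -49998/2303 27444/2303]
step 2: x̄ = F·x = [5780/2303, -725/2303]
step 2: P̄ = F·P·Fᵀ + Q = [410887/2303 -288132/2303; -288132/2303 215807/2303]
step 2: y = z − H·x̄ = [-6633/2303]
step 2: S = H·P̄·Hᵀ + R = [128496/2303]
step 2: K = P̄·Hᵀ·S⁻¹ = [-165377/128496; 71741/64248]
step 2: x' = x̄ + K·y = [266269/42832, -75617/21416]
step 2: P' = (I − K·H)·P̄ = [11049841/128496 -2886493/64248; -2886493/64248 775429/32124]

step 0: x' = [109/68, -4/17], P' = [803/68 -97/17; -97/17 59/17]
step 1: x' = [1446/2303, -2167/2303], P' = [96513/2303 -49998/2303; -49998/2303 27444/2303]
step 2: x' = [266269/42832, -75617/21416], P' = [11049841/128496 -2886493/64248; -2886493/64248 775429/32124]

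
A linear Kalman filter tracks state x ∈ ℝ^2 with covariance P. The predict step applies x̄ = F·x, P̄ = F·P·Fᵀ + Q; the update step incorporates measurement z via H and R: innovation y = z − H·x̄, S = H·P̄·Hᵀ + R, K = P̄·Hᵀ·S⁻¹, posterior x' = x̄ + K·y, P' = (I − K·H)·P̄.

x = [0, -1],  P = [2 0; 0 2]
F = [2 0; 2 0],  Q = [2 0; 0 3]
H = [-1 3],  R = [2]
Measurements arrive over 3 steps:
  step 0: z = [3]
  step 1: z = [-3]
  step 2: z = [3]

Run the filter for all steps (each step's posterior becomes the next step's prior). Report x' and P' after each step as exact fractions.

step 0: x̄ = F·x = [0, 0]
step 0: P̄ = F·P·Fᵀ + Q = [10 8; 8 11]
step 0: y = z − H·x̄ = [3]
step 0: S = H·P̄·Hᵀ + R = [63]
step 0: K = P̄·Hᵀ·S⁻¹ = [2/9; 25/63]
step 0: x' = x̄ + K·y = [2/3, 25/21]
step 0: P' = (I − K·H)·P̄ = [62/9 22/9; 22/9 68/63]
step 1: x̄ = F·x = [4/3, 4/3]
step 1: P̄ = F·P·Fᵀ + Q = [266/9 248/9; 248/9 275/9]
step 1: y = z − H·x̄ = [-17/3]
step 1: S = H·P̄·Hᵀ + R = [1271/9]
step 1: K = P̄·Hᵀ·S⁻¹ = [478/1271; 577/1271]
step 1: x' = x̄ + K·y = [-1014/1271, -1575/1271]
step 1: P' = (I − K·H)·P̄ = [12178/1271 4378/1271; 4378/1271 1844/1271]
step 2: x̄ = F·x = [-2028/1271, -2028/1271]
step 2: P̄ = F·P·Fᵀ + Q = [51254/1271 48712/1271; 48712/1271 52525/1271]
step 2: y = z − H·x̄ = [7869/1271]
step 2: S = H·P̄·Hᵀ + R = [234249/1271]
step 2: K = P̄·Hᵀ·S⁻¹ = [94882/234249; 108863/234249]
step 2: x' = x̄ + K·y = [71222/78083, 100075/78083]
step 2: P' = (I − K·H)·P̄ = [2363182/234249 850982/234249; 850982/234249 356236/234249]

step 0: x' = [2/3, 25/21], P' = [62/9 22/9; 22/9 68/63]
step 1: x' = [-1014/1271, -1575/1271], P' = [12178/1271 4378/1271; 4378/1271 1844/1271]
step 2: x' = [71222/78083, 100075/78083], P' = [2363182/234249 850982/234249; 850982/234249 356236/234249]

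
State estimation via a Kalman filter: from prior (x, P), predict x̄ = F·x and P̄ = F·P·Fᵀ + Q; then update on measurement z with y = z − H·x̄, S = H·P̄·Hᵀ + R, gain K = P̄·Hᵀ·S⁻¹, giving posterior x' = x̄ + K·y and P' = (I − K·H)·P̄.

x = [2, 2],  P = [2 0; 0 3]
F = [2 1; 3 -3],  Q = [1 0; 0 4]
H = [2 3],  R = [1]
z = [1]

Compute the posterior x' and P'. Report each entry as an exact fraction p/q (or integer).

x' = [2793/526, -1683/526]
P' = [5223/526 -3471/526; -3471/526 2365/526]

x̄ = F·x = [6, 0]
P̄ = F·P·Fᵀ + Q = [12 3; 3 49]
y = z − H·x̄ = [-11]
S = H·P̄·Hᵀ + R = [526]
K = P̄·Hᵀ·S⁻¹ = [33/526; 153/526]
x' = x̄ + K·y = [2793/526, -1683/526]
P' = (I − K·H)·P̄ = [5223/526 -3471/526; -3471/526 2365/526]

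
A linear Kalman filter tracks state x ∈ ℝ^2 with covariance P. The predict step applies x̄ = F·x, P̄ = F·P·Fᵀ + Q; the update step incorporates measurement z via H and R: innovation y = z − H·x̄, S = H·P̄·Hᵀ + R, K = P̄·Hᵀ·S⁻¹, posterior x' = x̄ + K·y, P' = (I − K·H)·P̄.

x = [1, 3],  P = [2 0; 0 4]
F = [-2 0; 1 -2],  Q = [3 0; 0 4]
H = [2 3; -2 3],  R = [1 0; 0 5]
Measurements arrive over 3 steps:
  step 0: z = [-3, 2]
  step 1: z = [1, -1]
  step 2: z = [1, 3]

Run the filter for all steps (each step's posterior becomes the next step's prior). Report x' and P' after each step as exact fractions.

step 0: x' = [-42852/33809, -6147/33809], P' = [12259/33809 -5444/33809; -5444/33809 5534/33809]
step 1: x' = [82835652/125430103, -9499578/125430103], P' = [43328345/125430103 -19154150/125430103; -19154150/125430103 19879715/125430103]
step 2: x' = [-256846896316/455667443873, 315812569704/455667443873], P' = [157181634079/455667443873 -69453528954/455667443873; -69453528954/455667443873 72143083589/455667443873]

step 0: x̄ = F·x = [-2, -5]
step 0: P̄ = F·P·Fᵀ + Q = [11 -4; -4 22]
step 0: y = z − H·x̄ = [16, 13]
step 0: S = H·P̄·Hᵀ + R = [195 154; 154 295]
step 0: K = P̄·Hᵀ·S⁻¹ = [8186/33809 -8170/33809; 5714/33809 5498/33809]
step 0: x' = x̄ + K·y = [-42852/33809, -6147/33809]
step 0: P' = (I − K·H)·P̄ = [12259/33809 -5444/33809; -5444/33809 5534/33809]
step 1: x̄ = F·x = [85704/33809, -30558/33809]
step 1: P̄ = F·P·Fᵀ + Q = [150463/33809 -46294/33809; -46294/33809 191407/33809]
step 1: y = z − H·x̄ = [-45925/33809, 229273/33809]
step 1: S = H·P̄·Hᵀ + R = [1802796/33809 1120811/33809; 1120811/33809 3049088/33809]
step 1: K = P̄·Hᵀ·S⁻¹ = [29194240/125430103 -28823828/125430103; 21330845/125430103 19589489/125430103]
step 1: x' = x̄ + K·y = [82835652/125430103, -9499578/125430103]
step 1: P' = (I − K·H)·P̄ = [43328345/125430103 -19154150/125430103; -19154150/125430103 19879715/125430103]
step 2: x̄ = F·x = [-165671304/125430103, 101834808/125430103]
step 2: P̄ = F·P·Fᵀ + Q = [549603689/125430103 -163273290/125430103; -163273290/125430103 701184217/125430103]
step 2: y = z − H·x̄ = [151268287/125430103, -260556723/125430103]
step 2: S = H·P̄·Hᵀ + R = [6675223332/125430103 4112243197/125430103; 4112243197/125430103 11095502704/125430103]
step 2: K = P̄·Hᵀ·S⁻¹ = [106002681296/455667443873 -104544771004/455667443873; 77522192859/455667443873 71067261735/455667443873]
step 2: x' = x̄ + K·y = [-256846896316/455667443873, 315812569704/455667443873]
step 2: P' = (I − K·H)·P̄ = [157181634079/455667443873 -69453528954/455667443873; -69453528954/455667443873 72143083589/455667443873]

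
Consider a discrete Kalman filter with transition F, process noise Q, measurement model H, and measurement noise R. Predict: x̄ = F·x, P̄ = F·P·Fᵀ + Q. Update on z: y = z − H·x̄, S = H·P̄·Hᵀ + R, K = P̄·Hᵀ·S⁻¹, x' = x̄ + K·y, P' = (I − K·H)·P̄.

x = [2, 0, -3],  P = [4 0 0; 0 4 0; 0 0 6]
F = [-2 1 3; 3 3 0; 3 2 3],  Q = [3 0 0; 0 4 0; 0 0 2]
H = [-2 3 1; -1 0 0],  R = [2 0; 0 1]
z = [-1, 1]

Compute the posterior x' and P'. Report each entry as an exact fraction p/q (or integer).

x̄ = F·x = [-13, 6, -3]
P̄ = F·P·Fᵀ + Q = [77 -12 38; -12 76 60; 38 60 108]
y = z − H·x̄ = [-42, -12]
S = H·P̄·Hᵀ + R = [1454 152; 152 78]
K = P̄·Hᵀ·S⁻¹ = [-38/22577 -44427/45154; 5628/22577 -7494/22577; 5578/22577 -21869/22577]
x' = x̄ + K·y = [-25343/22577, -10986/22577, -39579/22577]
P' = (I − K·H)·P̄ = [44427/45154 7494/22577 21869/22577; 7494/22577 49844/22577 -123288/22577; 21869/22577 -123288/22577 424758/22577]

x' = [-25343/22577, -10986/22577, -39579/22577]
P' = [44427/45154 7494/22577 21869/22577; 7494/22577 49844/22577 -123288/22577; 21869/22577 -123288/22577 424758/22577]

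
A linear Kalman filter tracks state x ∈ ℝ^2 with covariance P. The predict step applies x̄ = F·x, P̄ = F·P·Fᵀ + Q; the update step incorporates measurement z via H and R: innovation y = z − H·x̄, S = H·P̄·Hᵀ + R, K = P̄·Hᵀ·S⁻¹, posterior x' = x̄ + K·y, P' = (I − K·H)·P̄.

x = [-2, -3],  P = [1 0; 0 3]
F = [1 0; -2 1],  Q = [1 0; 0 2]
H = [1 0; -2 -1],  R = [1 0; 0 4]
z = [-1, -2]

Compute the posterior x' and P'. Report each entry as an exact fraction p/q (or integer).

x' = [-38/35, 94/35]
P' = [22/35 -36/35; -36/35 148/35]

x̄ = F·x = [-2, 1]
P̄ = F·P·Fᵀ + Q = [2 -2; -2 9]
y = z − H·x̄ = [1, -5]
S = H·P̄·Hᵀ + R = [3 -2; -2 13]
K = P̄·Hᵀ·S⁻¹ = [22/35 -2/35; -36/35 -19/35]
x' = x̄ + K·y = [-38/35, 94/35]
P' = (I − K·H)·P̄ = [22/35 -36/35; -36/35 148/35]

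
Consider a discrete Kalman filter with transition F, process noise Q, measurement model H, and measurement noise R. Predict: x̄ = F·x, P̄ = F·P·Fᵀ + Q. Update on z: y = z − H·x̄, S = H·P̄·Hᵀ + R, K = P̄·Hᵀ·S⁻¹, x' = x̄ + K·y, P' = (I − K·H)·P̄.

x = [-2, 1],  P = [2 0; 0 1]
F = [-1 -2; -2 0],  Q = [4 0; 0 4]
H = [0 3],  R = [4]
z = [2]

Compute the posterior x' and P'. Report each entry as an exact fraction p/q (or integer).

x' = [-15/14, 11/14]
P' = [61/7 1/7; 1/7 3/7]

x̄ = F·x = [0, 4]
P̄ = F·P·Fᵀ + Q = [10 4; 4 12]
y = z − H·x̄ = [-10]
S = H·P̄·Hᵀ + R = [112]
K = P̄·Hᵀ·S⁻¹ = [3/28; 9/28]
x' = x̄ + K·y = [-15/14, 11/14]
P' = (I − K·H)·P̄ = [61/7 1/7; 1/7 3/7]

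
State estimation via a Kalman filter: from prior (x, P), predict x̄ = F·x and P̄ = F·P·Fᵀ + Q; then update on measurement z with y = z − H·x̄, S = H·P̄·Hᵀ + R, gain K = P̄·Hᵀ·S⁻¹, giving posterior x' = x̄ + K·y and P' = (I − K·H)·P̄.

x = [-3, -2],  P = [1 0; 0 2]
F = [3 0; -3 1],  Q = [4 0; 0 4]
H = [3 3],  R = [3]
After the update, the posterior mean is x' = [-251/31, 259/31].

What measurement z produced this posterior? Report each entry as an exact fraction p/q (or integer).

z = [1]

x̄ = F·x = [-9, 7]
P̄ = F·P·Fᵀ + Q = [13 -9; -9 15]
S = H·P̄·Hᵀ + R = [93]
K = P̄·Hᵀ·S⁻¹ = [4/31; 6/31]
x' − x̄ = [28/31, 42/31] = K·y
y = (KᵀK)⁻¹·Kᵀ·(x' − x̄) = [7]
z = y + H·x̄ = [7] + [-6] = [1]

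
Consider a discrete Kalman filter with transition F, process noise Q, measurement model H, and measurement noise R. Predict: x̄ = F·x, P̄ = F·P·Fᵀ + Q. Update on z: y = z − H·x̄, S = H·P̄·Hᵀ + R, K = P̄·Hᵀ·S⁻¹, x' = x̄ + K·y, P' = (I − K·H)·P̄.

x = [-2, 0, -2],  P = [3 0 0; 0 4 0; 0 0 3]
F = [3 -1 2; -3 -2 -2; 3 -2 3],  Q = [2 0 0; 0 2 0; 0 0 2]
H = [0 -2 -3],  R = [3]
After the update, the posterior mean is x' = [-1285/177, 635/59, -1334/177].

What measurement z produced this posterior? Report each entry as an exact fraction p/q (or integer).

x̄ = F·x = [-10, 10, -12]
P̄ = F·P·Fᵀ + Q = [45 -31 53; -31 57 -29; 53 -29 72]
S = H·P̄·Hᵀ + R = [531]
K = P̄·Hᵀ·S⁻¹ = [-97/531; -3/59; -158/531]
x' − x̄ = [485/177, 45/59, 790/177] = K·y
y = (KᵀK)⁻¹·Kᵀ·(x' − x̄) = [-15]
z = y + H·x̄ = [-15] + [16] = [1]

z = [1]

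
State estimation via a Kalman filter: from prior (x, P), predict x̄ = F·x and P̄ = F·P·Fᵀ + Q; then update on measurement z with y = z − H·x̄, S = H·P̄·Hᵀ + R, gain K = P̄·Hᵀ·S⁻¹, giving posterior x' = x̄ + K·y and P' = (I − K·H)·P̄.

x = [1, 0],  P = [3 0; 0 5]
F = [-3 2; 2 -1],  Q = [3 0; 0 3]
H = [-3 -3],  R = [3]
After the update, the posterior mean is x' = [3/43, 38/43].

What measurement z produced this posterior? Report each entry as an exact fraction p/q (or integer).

z = [-3]

x̄ = F·x = [-3, 2]
P̄ = F·P·Fᵀ + Q = [50 -28; -28 20]
S = H·P̄·Hᵀ + R = [129]
K = P̄·Hᵀ·S⁻¹ = [-22/43; 8/43]
x' − x̄ = [132/43, -48/43] = K·y
y = (KᵀK)⁻¹·Kᵀ·(x' − x̄) = [-6]
z = y + H·x̄ = [-6] + [3] = [-3]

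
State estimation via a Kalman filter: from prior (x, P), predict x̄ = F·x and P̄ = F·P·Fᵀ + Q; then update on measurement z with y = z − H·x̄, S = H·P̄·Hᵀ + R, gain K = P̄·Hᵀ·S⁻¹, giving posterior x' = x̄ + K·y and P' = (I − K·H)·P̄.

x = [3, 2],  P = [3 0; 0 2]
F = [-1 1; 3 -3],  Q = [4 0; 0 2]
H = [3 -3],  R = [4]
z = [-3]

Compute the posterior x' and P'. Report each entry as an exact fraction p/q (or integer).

x' = [-65/389, 330/389]
P' = [909/389 861/389; 861/389 985/389]

x̄ = F·x = [-1, 3]
P̄ = F·P·Fᵀ + Q = [9 -15; -15 47]
y = z − H·x̄ = [9]
S = H·P̄·Hᵀ + R = [778]
K = P̄·Hᵀ·S⁻¹ = [36/389; -93/389]
x' = x̄ + K·y = [-65/389, 330/389]
P' = (I − K·H)·P̄ = [909/389 861/389; 861/389 985/389]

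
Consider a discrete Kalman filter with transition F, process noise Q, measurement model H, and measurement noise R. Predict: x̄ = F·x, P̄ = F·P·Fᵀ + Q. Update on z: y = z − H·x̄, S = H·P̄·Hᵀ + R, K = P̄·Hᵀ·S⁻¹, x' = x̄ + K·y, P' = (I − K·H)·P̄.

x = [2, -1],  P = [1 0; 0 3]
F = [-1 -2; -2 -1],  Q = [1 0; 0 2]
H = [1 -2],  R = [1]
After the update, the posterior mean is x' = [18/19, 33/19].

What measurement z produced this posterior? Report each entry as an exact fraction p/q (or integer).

x̄ = F·x = [0, -3]
P̄ = F·P·Fᵀ + Q = [14 8; 8 9]
S = H·P̄·Hᵀ + R = [19]
K = P̄·Hᵀ·S⁻¹ = [-2/19; -10/19]
x' − x̄ = [18/19, 90/19] = K·y
y = (KᵀK)⁻¹·Kᵀ·(x' − x̄) = [-9]
z = y + H·x̄ = [-9] + [6] = [-3]

z = [-3]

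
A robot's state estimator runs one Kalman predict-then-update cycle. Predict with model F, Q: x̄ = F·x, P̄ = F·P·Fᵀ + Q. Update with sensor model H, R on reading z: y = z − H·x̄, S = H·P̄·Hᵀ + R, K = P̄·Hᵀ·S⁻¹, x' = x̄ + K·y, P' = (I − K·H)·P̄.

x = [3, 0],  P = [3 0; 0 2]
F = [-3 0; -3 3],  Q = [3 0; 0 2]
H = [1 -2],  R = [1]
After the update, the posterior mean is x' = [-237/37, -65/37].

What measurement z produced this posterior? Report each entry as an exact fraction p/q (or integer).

z = [-3]

x̄ = F·x = [-9, -9]
P̄ = F·P·Fᵀ + Q = [30 27; 27 47]
S = H·P̄·Hᵀ + R = [111]
K = P̄·Hᵀ·S⁻¹ = [-8/37; -67/111]
x' − x̄ = [96/37, 268/37] = K·y
y = (KᵀK)⁻¹·Kᵀ·(x' − x̄) = [-12]
z = y + H·x̄ = [-12] + [9] = [-3]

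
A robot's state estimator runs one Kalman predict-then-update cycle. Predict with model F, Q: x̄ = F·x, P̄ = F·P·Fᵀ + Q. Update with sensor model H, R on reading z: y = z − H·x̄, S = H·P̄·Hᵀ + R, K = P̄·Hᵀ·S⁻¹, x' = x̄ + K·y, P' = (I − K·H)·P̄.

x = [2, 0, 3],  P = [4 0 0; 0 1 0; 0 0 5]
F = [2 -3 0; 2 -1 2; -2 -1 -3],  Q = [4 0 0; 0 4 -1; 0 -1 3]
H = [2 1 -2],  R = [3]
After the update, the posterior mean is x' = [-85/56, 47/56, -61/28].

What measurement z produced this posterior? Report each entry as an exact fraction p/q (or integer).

x̄ = F·x = [4, 10, -13]
P̄ = F·P·Fᵀ + Q = [29 19 -13; 19 41 -46; -13 -46 65]
S = H·P̄·Hᵀ + R = [784]
K = P̄·Hᵀ·S⁻¹ = [103/784; 171/784; -101/392]
x' − x̄ = [-309/56, -513/56, 303/28] = K·y
y = (KᵀK)⁻¹·Kᵀ·(x' − x̄) = [-42]
z = y + H·x̄ = [-42] + [44] = [2]

z = [2]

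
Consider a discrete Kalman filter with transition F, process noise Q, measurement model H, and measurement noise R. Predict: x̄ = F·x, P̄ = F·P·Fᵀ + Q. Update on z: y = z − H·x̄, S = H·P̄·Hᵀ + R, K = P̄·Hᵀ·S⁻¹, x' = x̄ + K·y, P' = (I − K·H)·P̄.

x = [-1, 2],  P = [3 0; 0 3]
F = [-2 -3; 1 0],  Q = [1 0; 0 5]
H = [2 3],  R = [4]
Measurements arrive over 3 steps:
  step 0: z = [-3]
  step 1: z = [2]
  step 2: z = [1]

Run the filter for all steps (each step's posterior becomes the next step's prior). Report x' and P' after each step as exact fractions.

step 0: x̄ = F·x = [-4, -1]
step 0: P̄ = F·P·Fᵀ + Q = [40 -6; -6 8]
step 0: y = z − H·x̄ = [8]
step 0: S = H·P̄·Hᵀ + R = [164]
step 0: K = P̄·Hᵀ·S⁻¹ = [31/82; 3/41]
step 0: x' = x̄ + K·y = [-40/41, -17/41]
step 0: P' = (I − K·H)·P̄ = [679/41 -432/41; -432/41 292/41]
step 1: x̄ = F·x = [131/41, -40/41]
step 1: P̄ = F·P·Fᵀ + Q = [201/41 -62/41; -62/41 884/41]
step 1: y = z − H·x̄ = [-60/41]
step 1: S = H·P̄·Hᵀ + R = [8180/41]
step 1: K = P̄·Hᵀ·S⁻¹ = [54/2045; 632/2045]
step 1: x' = x̄ + K·y = [1291/409, -584/409]
step 1: P' = (I − K·H)·P̄ = [9741/2045 -6422/2045; -6422/2045 5124/2045]
step 2: x̄ = F·x = [-830/409, 1291/409]
step 2: P̄ = F·P·Fᵀ + Q = [10061/2045 -216/2045; -216/2045 19966/2045]
step 2: y = z − H·x̄ = [-1804/409]
step 2: S = H·P̄·Hᵀ + R = [225526/2045]
step 2: K = P̄·Hᵀ·S⁻¹ = [1391/16109; 29733/112763]
step 2: x' = x̄ + K·y = [-38826/16109, 224789/112763]
step 2: P' = (I − K·H)·P̄ = [66007/16109 -42150/16109; -42150/16109 236344/112763]

step 0: x' = [-40/41, -17/41], P' = [679/41 -432/41; -432/41 292/41]
step 1: x' = [1291/409, -584/409], P' = [9741/2045 -6422/2045; -6422/2045 5124/2045]
step 2: x' = [-38826/16109, 224789/112763], P' = [66007/16109 -42150/16109; -42150/16109 236344/112763]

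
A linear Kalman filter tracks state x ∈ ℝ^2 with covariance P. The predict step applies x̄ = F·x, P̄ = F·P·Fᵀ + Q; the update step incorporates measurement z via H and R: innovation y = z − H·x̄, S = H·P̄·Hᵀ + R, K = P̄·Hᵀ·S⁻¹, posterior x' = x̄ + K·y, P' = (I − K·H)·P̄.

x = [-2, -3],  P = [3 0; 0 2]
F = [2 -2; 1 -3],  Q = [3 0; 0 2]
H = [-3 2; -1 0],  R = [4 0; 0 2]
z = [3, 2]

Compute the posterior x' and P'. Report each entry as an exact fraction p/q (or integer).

x' = [-191/181, 212/543]
P' = [304/181 434/181; 434/181 2347/543]

x̄ = F·x = [2, 7]
P̄ = F·P·Fᵀ + Q = [23 18; 18 23]
y = z − H·x̄ = [-5, 4]
S = H·P̄·Hᵀ + R = [87 33; 33 25]
K = P̄·Hᵀ·S⁻¹ = [-11/181 -152/181; 197/543 -217/181]
x' = x̄ + K·y = [-191/181, 212/543]
P' = (I − K·H)·P̄ = [304/181 434/181; 434/181 2347/543]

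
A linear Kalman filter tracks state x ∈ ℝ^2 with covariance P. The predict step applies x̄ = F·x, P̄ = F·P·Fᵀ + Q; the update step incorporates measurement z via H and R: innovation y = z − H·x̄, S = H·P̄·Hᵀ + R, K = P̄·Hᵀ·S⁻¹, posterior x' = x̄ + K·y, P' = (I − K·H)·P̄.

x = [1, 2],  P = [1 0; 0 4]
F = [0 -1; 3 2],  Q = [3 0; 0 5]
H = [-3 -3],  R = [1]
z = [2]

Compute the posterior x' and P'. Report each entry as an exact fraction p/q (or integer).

x̄ = F·x = [-2, 7]
P̄ = F·P·Fᵀ + Q = [7 -8; -8 30]
y = z − H·x̄ = [17]
S = H·P̄·Hᵀ + R = [190]
K = P̄·Hᵀ·S⁻¹ = [3/190; -33/95]
x' = x̄ + K·y = [-329/190, 104/95]
P' = (I − K·H)·P̄ = [1321/190 -661/95; -661/95 672/95]

x' = [-329/190, 104/95]
P' = [1321/190 -661/95; -661/95 672/95]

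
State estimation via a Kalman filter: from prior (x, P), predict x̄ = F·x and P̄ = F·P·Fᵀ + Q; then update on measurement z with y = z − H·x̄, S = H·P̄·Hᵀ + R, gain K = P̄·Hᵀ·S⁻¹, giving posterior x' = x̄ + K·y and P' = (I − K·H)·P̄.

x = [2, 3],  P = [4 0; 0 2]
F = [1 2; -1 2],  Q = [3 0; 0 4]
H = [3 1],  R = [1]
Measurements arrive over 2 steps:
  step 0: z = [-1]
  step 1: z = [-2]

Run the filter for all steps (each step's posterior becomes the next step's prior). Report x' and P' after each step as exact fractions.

step 0: x' = [-13/176, -27/44], P' = [239/176 -167/44; -167/44 127/11]
step 1: x' = [-34393/57630, -1235/5763], P' = [16954/28815 -17689/11526; -17689/11526 28304/5763]

step 0: x̄ = F·x = [8, 4]
step 0: P̄ = F·P·Fᵀ + Q = [15 4; 4 16]
step 0: y = z − H·x̄ = [-29]
step 0: S = H·P̄·Hᵀ + R = [176]
step 0: K = P̄·Hᵀ·S⁻¹ = [49/176; 7/44]
step 0: x' = x̄ + K·y = [-13/176, -27/44]
step 0: P' = (I − K·H)·P̄ = [239/176 -167/44; -167/44 127/11]
step 1: x̄ = F·x = [-229/176, -203/176]
step 1: P̄ = F·P·Fᵀ + Q = [6223/176 7889/176; 7889/176 11743/176]
step 1: y = z − H·x̄ = [269/88]
step 1: S = H·P̄·Hᵀ + R = [28815/44]
step 1: K = P̄·Hᵀ·S⁻¹ = [13279/57630; 3541/11526]
step 1: x' = x̄ + K·y = [-34393/57630, -1235/5763]
step 1: P' = (I − K·H)·P̄ = [16954/28815 -17689/11526; -17689/11526 28304/5763]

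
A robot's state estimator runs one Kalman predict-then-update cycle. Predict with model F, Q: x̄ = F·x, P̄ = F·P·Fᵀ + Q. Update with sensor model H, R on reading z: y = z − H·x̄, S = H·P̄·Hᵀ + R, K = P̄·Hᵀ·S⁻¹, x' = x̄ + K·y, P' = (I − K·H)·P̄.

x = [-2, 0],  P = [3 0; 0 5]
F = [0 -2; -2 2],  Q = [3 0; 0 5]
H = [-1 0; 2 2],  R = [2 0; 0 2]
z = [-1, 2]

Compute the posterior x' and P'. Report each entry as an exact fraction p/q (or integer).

x̄ = F·x = [0, 4]
P̄ = F·P·Fᵀ + Q = [23 -20; -20 37]
y = z − H·x̄ = [-1, -6]
S = H·P̄·Hᵀ + R = [25 -6; -6 82]
K = P̄·Hᵀ·S⁻¹ = [-925/1007 6/1007; 922/1007 485/1007]
x' = x̄ + K·y = [889/1007, 196/1007]
P' = (I − K·H)·P̄ = [1850/1007 -1844/1007; -1844/1007 2329/1007]

x' = [889/1007, 196/1007]
P' = [1850/1007 -1844/1007; -1844/1007 2329/1007]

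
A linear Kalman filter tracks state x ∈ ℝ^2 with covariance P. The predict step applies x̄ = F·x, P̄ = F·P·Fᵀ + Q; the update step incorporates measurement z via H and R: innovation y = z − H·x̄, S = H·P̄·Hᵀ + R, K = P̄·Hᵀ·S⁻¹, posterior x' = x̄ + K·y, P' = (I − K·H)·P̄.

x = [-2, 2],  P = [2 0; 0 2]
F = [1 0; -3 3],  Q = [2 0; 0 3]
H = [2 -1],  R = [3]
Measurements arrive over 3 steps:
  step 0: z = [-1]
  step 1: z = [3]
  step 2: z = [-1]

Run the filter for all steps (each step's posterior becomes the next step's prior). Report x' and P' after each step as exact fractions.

step 0: x' = [23/41, 219/82], P' = [66/41 111/41; 111/41 597/82]
step 1: x' = [4416/3161, 1368/3161], P' = [10146/3161 19326/3161; 19326/3161 45465/3161]
step 2: x' = [141772/127309, 347442/127309], P' = [654036/127309 1291884/127309; 1291884/127309 2904870/127309]

step 0: x̄ = F·x = [-2, 12]
step 0: P̄ = F·P·Fᵀ + Q = [4 -6; -6 39]
step 0: y = z − H·x̄ = [15]
step 0: S = H·P̄·Hᵀ + R = [82]
step 0: K = P̄·Hᵀ·S⁻¹ = [7/41; -51/82]
step 0: x' = x̄ + K·y = [23/41, 219/82]
step 0: P' = (I − K·H)·P̄ = [66/41 111/41; 111/41 597/82]
step 1: x̄ = F·x = [23/41, 519/82]
step 1: P̄ = F·P·Fᵀ + Q = [148/41 135/41; 135/41 2811/82]
step 1: y = z − H·x̄ = [673/82]
step 1: S = H·P̄·Hᵀ + R = [3161/82]
step 1: K = P̄·Hᵀ·S⁻¹ = [322/3161; -2271/3161]
step 1: x' = x̄ + K·y = [4416/3161, 1368/3161]
step 1: P' = (I − K·H)·P̄ = [10146/3161 19326/3161; 19326/3161 45465/3161]
step 2: x̄ = F·x = [4416/3161, -9144/3161]
step 2: P̄ = F·P·Fᵀ + Q = [16468/3161 27540/3161; 27540/3161 162114/3161]
step 2: y = z − H·x̄ = [-21137/3161]
step 2: S = H·P̄·Hᵀ + R = [127309/3161]
step 2: K = P̄·Hᵀ·S⁻¹ = [5396/127309; -107034/127309]
step 2: x' = x̄ + K·y = [141772/127309, 347442/127309]
step 2: P' = (I − K·H)·P̄ = [654036/127309 1291884/127309; 1291884/127309 2904870/127309]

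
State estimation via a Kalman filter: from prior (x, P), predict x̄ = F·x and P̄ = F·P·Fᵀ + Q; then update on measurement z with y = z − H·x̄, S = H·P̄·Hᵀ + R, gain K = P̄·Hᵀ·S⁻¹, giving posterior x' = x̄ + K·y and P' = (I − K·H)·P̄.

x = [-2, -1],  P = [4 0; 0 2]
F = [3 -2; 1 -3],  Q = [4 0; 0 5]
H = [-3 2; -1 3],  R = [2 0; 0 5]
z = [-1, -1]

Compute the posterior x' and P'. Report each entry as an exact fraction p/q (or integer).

x' = [1400/9211, -4039/18422]
P' = [6960/9211 6540/9211; 6540/9211 17055/18422]

x̄ = F·x = [-4, 1]
P̄ = F·P·Fᵀ + Q = [48 24; 24 27]
y = z − H·x̄ = [-15, -8]
S = H·P̄·Hᵀ + R = [254 42; 42 152]
K = P̄·Hᵀ·S⁻¹ = [-3900/9211 2532/9211; -2565/18422 7617/18422]
x' = x̄ + K·y = [1400/9211, -4039/18422]
P' = (I − K·H)·P̄ = [6960/9211 6540/9211; 6540/9211 17055/18422]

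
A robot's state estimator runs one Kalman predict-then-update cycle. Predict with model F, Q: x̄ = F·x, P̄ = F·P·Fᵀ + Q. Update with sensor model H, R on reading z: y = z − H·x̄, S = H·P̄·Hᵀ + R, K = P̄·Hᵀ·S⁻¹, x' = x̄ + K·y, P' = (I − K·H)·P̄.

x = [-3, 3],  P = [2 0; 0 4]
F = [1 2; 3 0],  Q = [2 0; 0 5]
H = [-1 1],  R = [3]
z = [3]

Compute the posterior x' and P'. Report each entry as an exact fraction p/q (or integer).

x' = [-54/17, -3/2]
P' = [242/17 13; 13 29/2]

x̄ = F·x = [3, -9]
P̄ = F·P·Fᵀ + Q = [20 6; 6 23]
y = z − H·x̄ = [15]
S = H·P̄·Hᵀ + R = [34]
K = P̄·Hᵀ·S⁻¹ = [-7/17; 1/2]
x' = x̄ + K·y = [-54/17, -3/2]
P' = (I − K·H)·P̄ = [242/17 13; 13 29/2]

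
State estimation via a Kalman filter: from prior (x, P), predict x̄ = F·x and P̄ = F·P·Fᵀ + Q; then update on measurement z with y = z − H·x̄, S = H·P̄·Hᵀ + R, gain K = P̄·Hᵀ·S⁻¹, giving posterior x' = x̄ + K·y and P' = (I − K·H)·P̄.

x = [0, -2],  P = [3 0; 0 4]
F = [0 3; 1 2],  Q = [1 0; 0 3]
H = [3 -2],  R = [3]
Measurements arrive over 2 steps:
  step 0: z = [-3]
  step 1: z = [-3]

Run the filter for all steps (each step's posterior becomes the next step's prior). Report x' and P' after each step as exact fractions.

step 0: x' = [-375/136, -87/34], P' = [1063/136 375/34; 375/34 276/17]
step 1: x' = [-73089/16358, -42330/8179], P' = [97351/8179 273657/16358; 273657/16358 395007/16358]

step 0: x̄ = F·x = [-6, -4]
step 0: P̄ = F·P·Fᵀ + Q = [37 24; 24 22]
step 0: y = z − H·x̄ = [7]
step 0: S = H·P̄·Hᵀ + R = [136]
step 0: K = P̄·Hᵀ·S⁻¹ = [63/136; 7/34]
step 0: x' = x̄ + K·y = [-375/136, -87/34]
step 0: P' = (I − K·H)·P̄ = [1063/136 375/34; 375/34 276/17]
step 1: x̄ = F·x = [-261/34, -63/8]
step 1: P̄ = F·P·Fᵀ + Q = [2501/17 261/2; 261/2 959/8]
step 1: y = z − H·x̄ = [291/68]
step 1: S = H·P̄·Hᵀ + R = [8179/34]
step 1: K = P̄·Hᵀ·S⁻¹ = [6132/8179; 10319/16358]
step 1: x' = x̄ + K·y = [-73089/16358, -42330/8179]
step 1: P' = (I − K·H)·P̄ = [97351/8179 273657/16358; 273657/16358 395007/16358]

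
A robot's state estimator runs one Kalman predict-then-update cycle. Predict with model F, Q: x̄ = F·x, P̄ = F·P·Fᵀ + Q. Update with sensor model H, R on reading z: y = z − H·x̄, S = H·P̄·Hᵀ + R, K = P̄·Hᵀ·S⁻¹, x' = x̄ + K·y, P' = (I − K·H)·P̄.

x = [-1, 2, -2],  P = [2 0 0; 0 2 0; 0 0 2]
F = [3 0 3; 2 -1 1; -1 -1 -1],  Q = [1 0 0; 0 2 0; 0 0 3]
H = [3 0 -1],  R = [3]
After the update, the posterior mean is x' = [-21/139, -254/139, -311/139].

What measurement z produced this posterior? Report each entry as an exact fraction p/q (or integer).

x̄ = F·x = [-9, -6, 1]
P̄ = F·P·Fᵀ + Q = [37 18 -12; 18 14 -4; -12 -4 9]
S = H·P̄·Hᵀ + R = [417]
K = P̄·Hᵀ·S⁻¹ = [41/139; 58/417; -15/139]
x' − x̄ = [1230/139, 580/139, -450/139] = K·y
y = (KᵀK)⁻¹·Kᵀ·(x' − x̄) = [30]
z = y + H·x̄ = [30] + [-28] = [2]

z = [2]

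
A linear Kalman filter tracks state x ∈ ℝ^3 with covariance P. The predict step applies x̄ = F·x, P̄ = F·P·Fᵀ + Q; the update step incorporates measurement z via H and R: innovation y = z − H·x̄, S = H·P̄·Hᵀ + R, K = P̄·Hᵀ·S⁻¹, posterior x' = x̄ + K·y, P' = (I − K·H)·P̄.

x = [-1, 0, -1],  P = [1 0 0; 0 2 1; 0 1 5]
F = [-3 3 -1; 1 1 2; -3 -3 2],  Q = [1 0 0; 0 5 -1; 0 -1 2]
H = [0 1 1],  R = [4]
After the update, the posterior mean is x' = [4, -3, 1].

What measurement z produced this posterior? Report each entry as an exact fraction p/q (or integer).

z = [-2]

x̄ = F·x = [4, -3, 1]
P̄ = F·P·Fᵀ + Q = [27 -2 -10; -2 32 6; -10 6 37]
S = H·P̄·Hᵀ + R = [85]
K = P̄·Hᵀ·S⁻¹ = [-12/85; 38/85; 43/85]
x' − x̄ = [0, 0, 0] = K·y
y = (KᵀK)⁻¹·Kᵀ·(x' − x̄) = [0]
z = y + H·x̄ = [0] + [-2] = [-2]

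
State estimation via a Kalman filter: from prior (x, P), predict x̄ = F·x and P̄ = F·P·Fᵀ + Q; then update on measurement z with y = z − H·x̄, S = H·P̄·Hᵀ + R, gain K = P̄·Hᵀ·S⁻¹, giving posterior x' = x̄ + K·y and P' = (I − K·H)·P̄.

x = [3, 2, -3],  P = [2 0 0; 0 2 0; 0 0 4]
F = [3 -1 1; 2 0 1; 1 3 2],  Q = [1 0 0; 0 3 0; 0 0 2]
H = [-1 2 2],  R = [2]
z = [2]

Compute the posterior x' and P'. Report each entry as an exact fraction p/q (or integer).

x̄ = F·x = [4, 3, 3]
P̄ = F·P·Fᵀ + Q = [25 16 8; 16 15 12; 8 12 38]
y = z − H·x̄ = [-6]
S = H·P̄·Hᵀ + R = [239]
K = P̄·Hᵀ·S⁻¹ = [23/239; 38/239; 92/239]
x' = x̄ + K·y = [818/239, 489/239, 165/239]
P' = (I − K·H)·P̄ = [5446/239 2950/239 -204/239; 2950/239 2141/239 -628/239; -204/239 -628/239 618/239]

x' = [818/239, 489/239, 165/239]
P' = [5446/239 2950/239 -204/239; 2950/239 2141/239 -628/239; -204/239 -628/239 618/239]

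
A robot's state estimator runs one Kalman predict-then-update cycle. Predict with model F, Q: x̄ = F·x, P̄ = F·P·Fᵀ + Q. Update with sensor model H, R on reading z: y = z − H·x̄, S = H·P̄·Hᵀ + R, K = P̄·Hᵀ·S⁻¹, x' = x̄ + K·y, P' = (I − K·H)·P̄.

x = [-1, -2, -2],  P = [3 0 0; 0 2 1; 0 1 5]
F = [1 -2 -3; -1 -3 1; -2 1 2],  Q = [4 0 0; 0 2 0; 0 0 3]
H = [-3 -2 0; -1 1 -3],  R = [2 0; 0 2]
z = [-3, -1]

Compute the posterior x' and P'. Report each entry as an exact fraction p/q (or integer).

x̄ = F·x = [9, 5, -4]
P̄ = F·P·Fᵀ + Q = [72 1 -47; 1 22 5; -47 5 41]
y = z − H·x̄ = [34, -9]
S = H·P̄·Hᵀ + R = [750 -222; -222 151]
K = P̄·Hᵀ·S⁻¹ = [-8689/31983 684/10661; -5765/63966 -989/10661; 4019/63966 -4028/10661]
x' = x̄ + K·y = [-3721/4569, 12659/4569, 7021/4569]
P' = (I − K·H)·P̄ = [264934/31983 -388712/31983 -219250/31983; -388712/31983 1171901/63966 653731/63966; -219250/31983 653731/63966 380189/63966]

x' = [-3721/4569, 12659/4569, 7021/4569]
P' = [264934/31983 -388712/31983 -219250/31983; -388712/31983 1171901/63966 653731/63966; -219250/31983 653731/63966 380189/63966]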